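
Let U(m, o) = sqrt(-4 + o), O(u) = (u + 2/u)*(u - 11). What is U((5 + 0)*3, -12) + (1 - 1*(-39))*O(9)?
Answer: -6640/9 + 4*I ≈ -737.78 + 4.0*I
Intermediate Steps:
O(u) = (-11 + u)*(u + 2/u) (O(u) = (u + 2/u)*(-11 + u) = (-11 + u)*(u + 2/u))
U((5 + 0)*3, -12) + (1 - 1*(-39))*O(9) = sqrt(-4 - 12) + (1 - 1*(-39))*(2 + 9**2 - 22/9 - 11*9) = sqrt(-16) + (1 + 39)*(2 + 81 - 22*1/9 - 99) = 4*I + 40*(2 + 81 - 22/9 - 99) = 4*I + 40*(-166/9) = 4*I - 6640/9 = -6640/9 + 4*I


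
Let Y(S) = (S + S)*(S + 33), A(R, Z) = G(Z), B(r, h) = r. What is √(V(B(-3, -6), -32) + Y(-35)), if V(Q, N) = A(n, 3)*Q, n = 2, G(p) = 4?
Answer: 8*√2 ≈ 11.314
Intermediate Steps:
A(R, Z) = 4
V(Q, N) = 4*Q
Y(S) = 2*S*(33 + S) (Y(S) = (2*S)*(33 + S) = 2*S*(33 + S))
√(V(B(-3, -6), -32) + Y(-35)) = √(4*(-3) + 2*(-35)*(33 - 35)) = √(-12 + 2*(-35)*(-2)) = √(-12 + 140) = √128 = 8*√2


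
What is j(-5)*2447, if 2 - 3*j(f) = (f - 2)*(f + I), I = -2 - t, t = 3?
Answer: -166396/3 ≈ -55465.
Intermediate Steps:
I = -5 (I = -2 - 1*3 = -2 - 3 = -5)
j(f) = ⅔ - (-5 + f)*(-2 + f)/3 (j(f) = ⅔ - (f - 2)*(f - 5)/3 = ⅔ - (-2 + f)*(-5 + f)/3 = ⅔ - (-5 + f)*(-2 + f)/3)
j(-5)*2447 = (-8/3 - ⅓*(-5)² + (7/3)*(-5))*2447 = (-8/3 - ⅓*25 - 35/3)*2447 = (-8/3 - 25/3 - 35/3)*2447 = -68/3*2447 = -166396/3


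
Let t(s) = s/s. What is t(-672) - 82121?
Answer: -82120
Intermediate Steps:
t(s) = 1
t(-672) - 82121 = 1 - 82121 = -82120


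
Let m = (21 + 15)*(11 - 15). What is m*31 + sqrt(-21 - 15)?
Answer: -4464 + 6*I ≈ -4464.0 + 6.0*I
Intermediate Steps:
m = -144 (m = 36*(-4) = -144)
m*31 + sqrt(-21 - 15) = -144*31 + sqrt(-21 - 15) = -4464 + sqrt(-36) = -4464 + 6*I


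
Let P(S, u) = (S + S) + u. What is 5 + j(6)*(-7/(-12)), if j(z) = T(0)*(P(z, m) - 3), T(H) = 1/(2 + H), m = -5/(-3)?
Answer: 73/9 ≈ 8.1111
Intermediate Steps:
m = 5/3 (m = -5*(-⅓) = 5/3 ≈ 1.6667)
P(S, u) = u + 2*S (P(S, u) = 2*S + u = u + 2*S)
j(z) = -⅔ + z (j(z) = ((5/3 + 2*z) - 3)/(2 + 0) = (-4/3 + 2*z)/2 = -⅔ + z)
5 + j(6)*(-7/(-12)) = 5 + (-⅔ + 6)*(-7/(-12)) = 5 + 16*(-7*(-1/12))/3 = 5 + (16/3)*(7/12) = 5 + 28/9 = 73/9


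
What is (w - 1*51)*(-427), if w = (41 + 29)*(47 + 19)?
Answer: -1950963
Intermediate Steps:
w = 4620 (w = 70*66 = 4620)
(w - 1*51)*(-427) = (4620 - 1*51)*(-427) = (4620 - 51)*(-427) = 4569*(-427) = -1950963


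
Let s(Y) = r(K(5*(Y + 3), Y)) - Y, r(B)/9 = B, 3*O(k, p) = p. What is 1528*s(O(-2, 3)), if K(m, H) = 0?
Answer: -1528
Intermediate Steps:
O(k, p) = p/3
r(B) = 9*B
s(Y) = -Y (s(Y) = 9*0 - Y = 0 - Y = -Y)
1528*s(O(-2, 3)) = 1528*(-3/3) = 1528*(-1*1) = 1528*(-1) = -1528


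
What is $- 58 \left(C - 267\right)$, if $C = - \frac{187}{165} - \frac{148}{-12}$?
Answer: $\frac{74182}{5} \approx 14836.0$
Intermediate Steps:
$C = \frac{56}{5}$ ($C = \left(-187\right) \frac{1}{165} - - \frac{37}{3} = - \frac{17}{15} + \frac{37}{3} = \frac{56}{5} \approx 11.2$)
$- 58 \left(C - 267\right) = - 58 \left(\frac{56}{5} - 267\right) = \left(-58\right) \left(- \frac{1279}{5}\right) = \frac{74182}{5}$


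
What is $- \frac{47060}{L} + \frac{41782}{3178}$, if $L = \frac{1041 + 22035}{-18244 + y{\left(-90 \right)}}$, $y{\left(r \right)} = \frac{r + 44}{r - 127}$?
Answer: $\frac{1175177505151}{31575019} \approx 37219.0$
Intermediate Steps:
$y{\left(r \right)} = \frac{44 + r}{-127 + r}$
$L = - \frac{278194}{219939}$ ($L = \frac{1041 + 22035}{-18244 + \frac{44 - 90}{-127 - 90}} = \frac{23076}{-18244 + \frac{1}{-217} \left(-46\right)} = \frac{23076}{-18244 - - \frac{46}{217}} = \frac{23076}{-18244 + \frac{46}{217}} = \frac{23076}{- \frac{3958902}{217}} = 23076 \left(- \frac{217}{3958902}\right) = - \frac{278194}{219939} \approx -1.2649$)
$- \frac{47060}{L} + \frac{41782}{3178} = - \frac{47060}{- \frac{278194}{219939}} + \frac{41782}{3178} = \left(-47060\right) \left(- \frac{219939}{278194}\right) + 41782 \cdot \frac{1}{3178} = \frac{5175164670}{139097} + \frac{20891}{1589} = \frac{1175177505151}{31575019}$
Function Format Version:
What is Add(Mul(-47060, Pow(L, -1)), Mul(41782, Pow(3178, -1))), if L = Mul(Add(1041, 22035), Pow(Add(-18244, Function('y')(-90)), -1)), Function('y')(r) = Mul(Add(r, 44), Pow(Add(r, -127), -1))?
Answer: Rational(1175177505151, 31575019) ≈ 37219.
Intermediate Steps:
Function('y')(r) = Mul(Pow(Add(-127, r), -1), Add(44, r)) (Function('y')(r) = Mul(Add(44, r), Pow(Add(-127, r), -1)) = Mul(Pow(Add(-127, r), -1), Add(44, r)))
L = Rational(-278194, 219939) (L = Mul(Add(1041, 22035), Pow(Add(-18244, Mul(Pow(Add(-127, -90), -1), Add(44, -90))), -1)) = Mul(23076, Pow(Add(-18244, Mul(Pow(-217, -1), -46)), -1)) = Mul(23076, Pow(Add(-18244, Mul(Rational(-1, 217), -46)), -1)) = Mul(23076, Pow(Add(-18244, Rational(46, 217)), -1)) = Mul(23076, Pow(Rational(-3958902, 217), -1)) = Mul(23076, Rational(-217, 3958902)) = Rational(-278194, 219939) ≈ -1.2649)
Add(Mul(-47060, Pow(L, -1)), Mul(41782, Pow(3178, -1))) = Add(Mul(-47060, Pow(Rational(-278194, 219939), -1)), Mul(41782, Pow(3178, -1))) = Add(Mul(-47060, Rational(-219939, 278194)), Mul(41782, Rational(1, 3178))) = Add(Rational(5175164670, 139097), Rational(20891, 1589)) = Rational(1175177505151, 31575019)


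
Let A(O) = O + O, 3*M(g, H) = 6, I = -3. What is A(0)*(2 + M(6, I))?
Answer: 0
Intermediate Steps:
M(g, H) = 2 (M(g, H) = (⅓)*6 = 2)
A(O) = 2*O
A(0)*(2 + M(6, I)) = (2*0)*(2 + 2) = 0*4 = 0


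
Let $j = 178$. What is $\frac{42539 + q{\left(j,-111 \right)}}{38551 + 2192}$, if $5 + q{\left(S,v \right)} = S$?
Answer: $\frac{42712}{40743} \approx 1.0483$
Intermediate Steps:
$q{\left(S,v \right)} = -5 + S$
$\frac{42539 + q{\left(j,-111 \right)}}{38551 + 2192} = \frac{42539 + \left(-5 + 178\right)}{38551 + 2192} = \frac{42539 + 173}{40743} = 42712 \cdot \frac{1}{40743} = \frac{42712}{40743}$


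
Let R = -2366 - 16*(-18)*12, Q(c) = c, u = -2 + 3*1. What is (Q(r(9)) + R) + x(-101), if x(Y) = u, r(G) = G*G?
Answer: 1172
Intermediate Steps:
r(G) = G²
u = 1 (u = -2 + 3 = 1)
x(Y) = 1
R = 1090 (R = -2366 + 288*12 = -2366 + 3456 = 1090)
(Q(r(9)) + R) + x(-101) = (9² + 1090) + 1 = (81 + 1090) + 1 = 1171 + 1 = 1172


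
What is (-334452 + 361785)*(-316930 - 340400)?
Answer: -17966800890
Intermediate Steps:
(-334452 + 361785)*(-316930 - 340400) = 27333*(-657330) = -17966800890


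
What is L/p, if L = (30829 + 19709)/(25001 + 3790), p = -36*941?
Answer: -8423/162553986 ≈ -5.1817e-5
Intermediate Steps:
p = -33876
L = 16846/9597 (L = 50538/28791 = 50538*(1/28791) = 16846/9597 ≈ 1.7553)
L/p = (16846/9597)/(-33876) = (16846/9597)*(-1/33876) = -8423/162553986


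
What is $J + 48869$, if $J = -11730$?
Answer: $37139$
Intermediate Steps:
$J + 48869 = -11730 + 48869 = 37139$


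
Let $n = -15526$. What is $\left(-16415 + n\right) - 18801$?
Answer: $-50742$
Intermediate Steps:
$\left(-16415 + n\right) - 18801 = \left(-16415 - 15526\right) - 18801 = -31941 - 18801 = -50742$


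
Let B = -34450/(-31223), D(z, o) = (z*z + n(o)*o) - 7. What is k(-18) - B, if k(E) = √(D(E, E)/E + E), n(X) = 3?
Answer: -34450/31223 + I*√1174/6 ≈ -1.1034 + 5.7106*I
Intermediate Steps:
D(z, o) = -7 + z² + 3*o (D(z, o) = (z*z + 3*o) - 7 = (z² + 3*o) - 7 = -7 + z² + 3*o)
B = 34450/31223 (B = -34450*(-1/31223) = 34450/31223 ≈ 1.1034)
k(E) = √(E + (-7 + E² + 3*E)/E) (k(E) = √((-7 + E² + 3*E)/E + E) = √(E + (-7 + E² + 3*E)/E))
k(-18) - B = √(3 - 7/(-18) + 2*(-18)) - 1*34450/31223 = √(3 - 7*(-1/18) - 36) - 34450/31223 = √(3 + 7/18 - 36) - 34450/31223 = √(-587/18) - 34450/31223 = I*√1174/6 - 34450/31223 = -34450/31223 + I*√1174/6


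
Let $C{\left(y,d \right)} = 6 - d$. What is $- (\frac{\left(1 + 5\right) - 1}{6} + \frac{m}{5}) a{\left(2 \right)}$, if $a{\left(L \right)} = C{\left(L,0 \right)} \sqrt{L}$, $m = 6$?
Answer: $- \frac{61 \sqrt{2}}{5} \approx -17.253$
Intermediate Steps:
$a{\left(L \right)} = 6 \sqrt{L}$ ($a{\left(L \right)} = \left(6 - 0\right) \sqrt{L} = \left(6 + 0\right) \sqrt{L} = 6 \sqrt{L}$)
$- (\frac{\left(1 + 5\right) - 1}{6} + \frac{m}{5}) a{\left(2 \right)} = - (\frac{\left(1 + 5\right) - 1}{6} + \frac{6}{5}) 6 \sqrt{2} = - (\left(6 - 1\right) \frac{1}{6} + 6 \cdot \frac{1}{5}) 6 \sqrt{2} = - (5 \cdot \frac{1}{6} + \frac{6}{5}) 6 \sqrt{2} = - (\frac{5}{6} + \frac{6}{5}) 6 \sqrt{2} = \left(-1\right) \frac{61}{30} \cdot 6 \sqrt{2} = - \frac{61 \cdot 6 \sqrt{2}}{30} = - \frac{61 \sqrt{2}}{5}$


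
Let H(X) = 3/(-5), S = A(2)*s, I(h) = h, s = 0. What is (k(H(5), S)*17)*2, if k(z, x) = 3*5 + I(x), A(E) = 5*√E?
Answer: 510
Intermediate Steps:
S = 0 (S = (5*√2)*0 = 0)
H(X) = -⅗ (H(X) = 3*(-⅕) = -⅗)
k(z, x) = 15 + x (k(z, x) = 3*5 + x = 15 + x)
(k(H(5), S)*17)*2 = ((15 + 0)*17)*2 = (15*17)*2 = 255*2 = 510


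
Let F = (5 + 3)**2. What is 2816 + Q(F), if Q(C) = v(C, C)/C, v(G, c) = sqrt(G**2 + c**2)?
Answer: 2816 + sqrt(2) ≈ 2817.4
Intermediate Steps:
F = 64 (F = 8**2 = 64)
Q(C) = sqrt(2)*sqrt(C**2)/C (Q(C) = sqrt(C**2 + C**2)/C = sqrt(2*C**2)/C = (sqrt(2)*sqrt(C**2))/C = sqrt(2)*sqrt(C**2)/C)
2816 + Q(F) = 2816 + sqrt(2)*sqrt(64**2)/64 = 2816 + sqrt(2)*(1/64)*sqrt(4096) = 2816 + sqrt(2)*(1/64)*64 = 2816 + sqrt(2)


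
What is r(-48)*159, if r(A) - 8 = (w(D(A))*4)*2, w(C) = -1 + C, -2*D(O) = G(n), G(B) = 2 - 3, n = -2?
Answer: 636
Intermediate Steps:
G(B) = -1
D(O) = ½ (D(O) = -½*(-1) = ½)
r(A) = 4 (r(A) = 8 + ((-1 + ½)*4)*2 = 8 - ½*4*2 = 8 - 2*2 = 8 - 4 = 4)
r(-48)*159 = 4*159 = 636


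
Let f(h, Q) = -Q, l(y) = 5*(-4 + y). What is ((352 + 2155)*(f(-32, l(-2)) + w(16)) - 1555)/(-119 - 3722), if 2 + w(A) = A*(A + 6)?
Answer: -951105/3841 ≈ -247.62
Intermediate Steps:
w(A) = -2 + A*(6 + A) (w(A) = -2 + A*(A + 6) = -2 + A*(6 + A))
l(y) = -20 + 5*y
((352 + 2155)*(f(-32, l(-2)) + w(16)) - 1555)/(-119 - 3722) = ((352 + 2155)*(-(-20 + 5*(-2)) + (-2 + 16² + 6*16)) - 1555)/(-119 - 3722) = (2507*(-(-20 - 10) + (-2 + 256 + 96)) - 1555)/(-3841) = (2507*(-1*(-30) + 350) - 1555)*(-1/3841) = (2507*(30 + 350) - 1555)*(-1/3841) = (2507*380 - 1555)*(-1/3841) = (952660 - 1555)*(-1/3841) = 951105*(-1/3841) = -951105/3841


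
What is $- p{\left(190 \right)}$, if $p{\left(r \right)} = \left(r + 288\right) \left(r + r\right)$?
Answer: $-181640$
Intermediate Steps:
$p{\left(r \right)} = 2 r \left(288 + r\right)$ ($p{\left(r \right)} = \left(288 + r\right) 2 r = 2 r \left(288 + r\right)$)
$- p{\left(190 \right)} = - 2 \cdot 190 \left(288 + 190\right) = - 2 \cdot 190 \cdot 478 = \left(-1\right) 181640 = -181640$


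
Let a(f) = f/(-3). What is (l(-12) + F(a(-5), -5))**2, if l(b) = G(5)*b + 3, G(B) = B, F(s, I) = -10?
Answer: 4489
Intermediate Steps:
a(f) = -f/3 (a(f) = f*(-1/3) = -f/3)
l(b) = 3 + 5*b (l(b) = 5*b + 3 = 3 + 5*b)
(l(-12) + F(a(-5), -5))**2 = ((3 + 5*(-12)) - 10)**2 = ((3 - 60) - 10)**2 = (-57 - 10)**2 = (-67)**2 = 4489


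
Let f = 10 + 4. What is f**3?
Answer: 2744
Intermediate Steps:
f = 14
f**3 = 14**3 = 2744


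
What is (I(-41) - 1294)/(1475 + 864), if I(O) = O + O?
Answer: -1376/2339 ≈ -0.58829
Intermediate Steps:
I(O) = 2*O
(I(-41) - 1294)/(1475 + 864) = (2*(-41) - 1294)/(1475 + 864) = (-82 - 1294)/2339 = -1376*1/2339 = -1376/2339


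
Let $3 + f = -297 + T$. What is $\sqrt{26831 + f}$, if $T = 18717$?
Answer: $8 \sqrt{707} \approx 212.72$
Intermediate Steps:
$f = 18417$ ($f = -3 + \left(-297 + 18717\right) = -3 + 18420 = 18417$)
$\sqrt{26831 + f} = \sqrt{26831 + 18417} = \sqrt{45248} = 8 \sqrt{707}$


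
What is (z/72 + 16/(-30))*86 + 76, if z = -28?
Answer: -149/45 ≈ -3.3111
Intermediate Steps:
(z/72 + 16/(-30))*86 + 76 = (-28/72 + 16/(-30))*86 + 76 = (-28*1/72 + 16*(-1/30))*86 + 76 = (-7/18 - 8/15)*86 + 76 = -83/90*86 + 76 = -3569/45 + 76 = -149/45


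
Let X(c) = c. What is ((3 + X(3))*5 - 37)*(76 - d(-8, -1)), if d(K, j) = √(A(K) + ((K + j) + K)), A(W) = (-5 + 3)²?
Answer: -532 + 7*I*√13 ≈ -532.0 + 25.239*I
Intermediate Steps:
A(W) = 4 (A(W) = (-2)² = 4)
d(K, j) = √(4 + j + 2*K) (d(K, j) = √(4 + ((K + j) + K)) = √(4 + (j + 2*K)) = √(4 + j + 2*K))
((3 + X(3))*5 - 37)*(76 - d(-8, -1)) = ((3 + 3)*5 - 37)*(76 - √(4 - 1 + 2*(-8))) = (6*5 - 37)*(76 - √(4 - 1 - 16)) = (30 - 37)*(76 - √(-13)) = -7*(76 - I*√13) = -532 + 7*I*√13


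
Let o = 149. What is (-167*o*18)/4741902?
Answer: -24883/263439 ≈ -0.094455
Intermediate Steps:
(-167*o*18)/4741902 = (-167*149*18)/4741902 = -24883*18*(1/4741902) = -447894*1/4741902 = -24883/263439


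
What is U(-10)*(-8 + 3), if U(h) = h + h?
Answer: 100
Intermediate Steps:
U(h) = 2*h
U(-10)*(-8 + 3) = (2*(-10))*(-8 + 3) = -20*(-5) = 100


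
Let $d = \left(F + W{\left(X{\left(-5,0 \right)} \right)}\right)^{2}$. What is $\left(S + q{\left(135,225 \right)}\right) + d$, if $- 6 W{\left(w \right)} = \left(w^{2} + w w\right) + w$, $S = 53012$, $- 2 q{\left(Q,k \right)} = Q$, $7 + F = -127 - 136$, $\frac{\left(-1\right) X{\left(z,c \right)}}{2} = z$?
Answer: $\frac{291939}{2} \approx 1.4597 \cdot 10^{5}$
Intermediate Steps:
$X{\left(z,c \right)} = - 2 z$
$F = -270$ ($F = -7 - 263 = -270$)
$q{\left(Q,k \right)} = - \frac{Q}{2}$
$W{\left(w \right)} = - \frac{w^{2}}{3} - \frac{w}{6}$ ($W{\left(w \right)} = - \frac{\left(w^{2} + w w\right) + w}{6} = - \frac{\left(w^{2} + w^{2}\right) + w}{6} = - \frac{2 w^{2} + w}{6} = - \frac{w + 2 w^{2}}{6} = - \frac{w^{2}}{3} - \frac{w}{6}$)
$d = 93025$ ($d = \left(-270 - \frac{\left(-2\right) \left(-5\right) \left(1 + 2 \left(\left(-2\right) \left(-5\right)\right)\right)}{6}\right)^{2} = \left(-270 - \frac{5 \left(1 + 2 \cdot 10\right)}{3}\right)^{2} = \left(-270 - \frac{5 \left(1 + 20\right)}{3}\right)^{2} = \left(-270 - \frac{5}{3} \cdot 21\right)^{2} = \left(-270 - 35\right)^{2} = \left(-305\right)^{2} = 93025$)
$\left(S + q{\left(135,225 \right)}\right) + d = \left(53012 - \frac{135}{2}\right) + 93025 = \frac{105889}{2} + 93025 = \frac{291939}{2}$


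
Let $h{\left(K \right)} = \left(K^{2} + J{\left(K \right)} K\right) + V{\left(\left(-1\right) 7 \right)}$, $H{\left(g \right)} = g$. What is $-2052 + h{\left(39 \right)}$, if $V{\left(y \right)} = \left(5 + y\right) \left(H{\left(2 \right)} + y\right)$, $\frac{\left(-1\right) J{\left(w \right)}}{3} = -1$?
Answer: $-404$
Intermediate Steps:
$J{\left(w \right)} = 3$ ($J{\left(w \right)} = \left(-3\right) \left(-1\right) = 3$)
$V{\left(y \right)} = \left(2 + y\right) \left(5 + y\right)$ ($V{\left(y \right)} = \left(5 + y\right) \left(2 + y\right) = \left(2 + y\right) \left(5 + y\right)$)
$h{\left(K \right)} = 10 + K^{2} + 3 K$ ($h{\left(K \right)} = \left(K^{2} + 3 K\right) + \left(10 + \left(\left(-1\right) 7\right)^{2} + 7 \left(\left(-1\right) 7\right)\right) = \left(K^{2} + 3 K\right) + \left(10 + \left(-7\right)^{2} + 7 \left(-7\right)\right) = \left(K^{2} + 3 K\right) + \left(10 + 49 - 49\right) = \left(K^{2} + 3 K\right) + 10 = 10 + K^{2} + 3 K$)
$-2052 + h{\left(39 \right)} = -2052 + \left(10 + 39^{2} + 3 \cdot 39\right) = -2052 + \left(10 + 1521 + 117\right) = -2052 + 1648 = -404$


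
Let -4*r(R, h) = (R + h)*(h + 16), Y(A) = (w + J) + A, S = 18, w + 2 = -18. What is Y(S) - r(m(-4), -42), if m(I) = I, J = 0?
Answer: 297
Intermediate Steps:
w = -20 (w = -2 - 18 = -20)
Y(A) = -20 + A (Y(A) = (-20 + 0) + A = -20 + A)
r(R, h) = -(16 + h)*(R + h)/4 (r(R, h) = -(R + h)*(h + 16)/4 = -(R + h)*(16 + h)/4 = -(16 + h)*(R + h)/4)
Y(S) - r(m(-4), -42) = (-20 + 18) - (-4*(-4) - 4*(-42) - ¼*(-42)² - ¼*(-4)*(-42)) = -2 - (16 + 168 - ¼*1764 - 42) = -2 - (16 + 168 - 441 - 42) = -2 - 1*(-299) = -2 + 299 = 297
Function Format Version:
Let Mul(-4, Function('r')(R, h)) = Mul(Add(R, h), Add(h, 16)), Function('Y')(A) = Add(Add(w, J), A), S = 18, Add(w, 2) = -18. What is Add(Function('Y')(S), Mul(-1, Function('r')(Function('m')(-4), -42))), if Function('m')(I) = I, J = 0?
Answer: 297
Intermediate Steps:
w = -20 (w = Add(-2, -18) = -20)
Function('Y')(A) = Add(-20, A) (Function('Y')(A) = Add(Add(-20, 0), A) = Add(-20, A))
Function('r')(R, h) = Mul(Rational(-1, 4), Add(16, h), Add(R, h)) (Function('r')(R, h) = Mul(Rational(-1, 4), Mul(Add(R, h), Add(h, 16))) = Mul(Rational(-1, 4), Mul(Add(R, h), Add(16, h))) = Mul(Rational(-1, 4), Mul(Add(16, h), Add(R, h))) = Mul(Rational(-1, 4), Add(16, h), Add(R, h)))
Add(Function('Y')(S), Mul(-1, Function('r')(Function('m')(-4), -42))) = Add(Add(-20, 18), Mul(-1, Add(Mul(-4, -4), Mul(-4, -42), Mul(Rational(-1, 4), Pow(-42, 2)), Mul(Rational(-1, 4), -4, -42)))) = Add(-2, Mul(-1, Add(16, 168, Mul(Rational(-1, 4), 1764), -42))) = Add(-2, Mul(-1, Add(16, 168, -441, -42))) = Add(-2, Mul(-1, -299)) = Add(-2, 299) = 297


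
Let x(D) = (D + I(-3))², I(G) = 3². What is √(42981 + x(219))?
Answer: √94965 ≈ 308.16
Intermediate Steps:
I(G) = 9
x(D) = (9 + D)² (x(D) = (D + 9)² = (9 + D)²)
√(42981 + x(219)) = √(42981 + (9 + 219)²) = √(42981 + 228²) = √(42981 + 51984) = √94965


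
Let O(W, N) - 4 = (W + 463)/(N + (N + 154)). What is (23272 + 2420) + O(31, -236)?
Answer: 4085417/159 ≈ 25694.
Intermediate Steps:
O(W, N) = 4 + (463 + W)/(154 + 2*N) (O(W, N) = 4 + (W + 463)/(N + (N + 154)) = 4 + (463 + W)/(N + (154 + N)) = 4 + (463 + W)/(154 + 2*N))
(23272 + 2420) + O(31, -236) = (23272 + 2420) + (1079 + 31 + 8*(-236))/(2*(77 - 236)) = 25692 + (½)*(1079 + 31 - 1888)/(-159) = 25692 + (½)*(-1/159)*(-778) = 25692 + 389/159 = 4085417/159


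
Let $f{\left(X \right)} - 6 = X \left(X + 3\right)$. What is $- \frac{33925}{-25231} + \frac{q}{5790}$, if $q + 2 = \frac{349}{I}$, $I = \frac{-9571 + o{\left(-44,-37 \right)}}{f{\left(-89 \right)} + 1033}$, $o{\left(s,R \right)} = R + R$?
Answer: $\frac{79021408991}{61261471350} \approx 1.2899$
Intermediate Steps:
$f{\left(X \right)} = 6 + X \left(3 + X\right)$ ($f{\left(X \right)} = 6 + X \left(X + 3\right) = 6 + X \left(3 + X\right)$)
$o{\left(s,R \right)} = 2 R$
$I = - \frac{9645}{8693}$ ($I = \frac{-9571 + 2 \left(-37\right)}{\left(6 + \left(-89\right)^{2} + 3 \left(-89\right)\right) + 1033} = \frac{-9571 - 74}{\left(6 + 7921 - 267\right) + 1033} = - \frac{9645}{7660 + 1033} = - \frac{9645}{8693} \approx -1.1095$)
$q = - \frac{3053147}{9645}$ ($q = -2 + \frac{349}{- \frac{9645}{8693}} = -2 + 349 \left(- \frac{8693}{9645}\right) = -2 - \frac{3033857}{9645} = - \frac{3053147}{9645} \approx -316.55$)
$- \frac{33925}{-25231} + \frac{q}{5790} = - \frac{33925}{-25231} - \frac{3053147}{9645 \cdot 5790} = \left(-33925\right) \left(- \frac{1}{25231}\right) - \frac{3053147}{55844550} = \frac{1475}{1097} - \frac{3053147}{55844550} = \frac{79021408991}{61261471350}$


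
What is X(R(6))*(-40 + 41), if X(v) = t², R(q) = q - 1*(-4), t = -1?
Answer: 1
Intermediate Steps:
R(q) = 4 + q (R(q) = q + 4 = 4 + q)
X(v) = 1 (X(v) = (-1)² = 1)
X(R(6))*(-40 + 41) = 1*(-40 + 41) = 1*1 = 1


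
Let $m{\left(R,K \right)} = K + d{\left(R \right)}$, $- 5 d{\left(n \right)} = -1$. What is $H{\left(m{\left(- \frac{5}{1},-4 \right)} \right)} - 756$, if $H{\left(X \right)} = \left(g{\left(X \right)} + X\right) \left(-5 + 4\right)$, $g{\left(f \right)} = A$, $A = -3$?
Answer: $- \frac{3746}{5} \approx -749.2$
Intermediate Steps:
$g{\left(f \right)} = -3$
$d{\left(n \right)} = \frac{1}{5}$ ($d{\left(n \right)} = \left(- \frac{1}{5}\right) \left(-1\right) = \frac{1}{5}$)
$m{\left(R,K \right)} = \frac{1}{5} + K$ ($m{\left(R,K \right)} = K + \frac{1}{5} = \frac{1}{5} + K$)
$H{\left(X \right)} = 3 - X$ ($H{\left(X \right)} = \left(-3 + X\right) \left(-5 + 4\right) = \left(-3 + X\right) \left(-1\right) = 3 - X$)
$H{\left(m{\left(- \frac{5}{1},-4 \right)} \right)} - 756 = \left(3 - \left(\frac{1}{5} - 4\right)\right) - 756 = \left(3 - - \frac{19}{5}\right) - 756 = \left(3 + \frac{19}{5}\right) - 756 = \frac{34}{5} - 756 = - \frac{3746}{5}$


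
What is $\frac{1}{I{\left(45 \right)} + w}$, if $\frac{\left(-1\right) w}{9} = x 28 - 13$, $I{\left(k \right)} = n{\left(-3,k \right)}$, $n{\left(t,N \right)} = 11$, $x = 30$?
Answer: $- \frac{1}{7432} \approx -0.00013455$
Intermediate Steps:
$I{\left(k \right)} = 11$
$w = -7443$ ($w = - 9 \left(30 \cdot 28 - 13\right) = - 9 \left(840 - 13\right) = \left(-9\right) 827 = -7443$)
$\frac{1}{I{\left(45 \right)} + w} = \frac{1}{11 - 7443} = \frac{1}{-7432} = - \frac{1}{7432}$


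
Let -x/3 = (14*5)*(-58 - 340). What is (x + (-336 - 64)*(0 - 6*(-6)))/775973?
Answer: 69180/775973 ≈ 0.089153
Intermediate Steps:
x = 83580 (x = -3*14*5*(-58 - 340) = -210*(-398) = -3*(-27860) = 83580)
(x + (-336 - 64)*(0 - 6*(-6)))/775973 = (83580 + (-336 - 64)*(0 - 6*(-6)))/775973 = (83580 - 400*(0 + 36))*(1/775973) = (83580 - 400*36)*(1/775973) = (83580 - 14400)*(1/775973) = 69180*(1/775973) = 69180/775973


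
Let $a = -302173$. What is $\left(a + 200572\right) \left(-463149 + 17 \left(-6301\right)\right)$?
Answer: $57939595866$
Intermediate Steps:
$\left(a + 200572\right) \left(-463149 + 17 \left(-6301\right)\right) = \left(-302173 + 200572\right) \left(-463149 + 17 \left(-6301\right)\right) = - 101601 \left(-463149 - 107117\right) = \left(-101601\right) \left(-570266\right) = 57939595866$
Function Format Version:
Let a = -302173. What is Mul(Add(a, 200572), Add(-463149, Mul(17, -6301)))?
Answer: 57939595866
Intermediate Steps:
Mul(Add(a, 200572), Add(-463149, Mul(17, -6301))) = Mul(Add(-302173, 200572), Add(-463149, Mul(17, -6301))) = Mul(-101601, Add(-463149, -107117)) = Mul(-101601, -570266) = 57939595866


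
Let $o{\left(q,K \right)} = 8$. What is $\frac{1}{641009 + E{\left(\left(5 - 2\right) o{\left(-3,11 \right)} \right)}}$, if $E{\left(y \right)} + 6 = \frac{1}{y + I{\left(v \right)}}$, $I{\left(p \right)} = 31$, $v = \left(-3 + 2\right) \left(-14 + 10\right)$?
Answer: $\frac{55}{35255166} \approx 1.5601 \cdot 10^{-6}$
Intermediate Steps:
$v = 4$ ($v = \left(-1\right) \left(-4\right) = 4$)
$E{\left(y \right)} = -6 + \frac{1}{31 + y}$ ($E{\left(y \right)} = -6 + \frac{1}{y + 31} = -6 + \frac{1}{31 + y}$)
$\frac{1}{641009 + E{\left(\left(5 - 2\right) o{\left(-3,11 \right)} \right)}} = \frac{1}{641009 + \frac{-185 - 6 \left(5 - 2\right) 8}{31 + \left(5 - 2\right) 8}} = \frac{1}{641009 + \frac{-185 - 6 \cdot 3 \cdot 8}{31 + 3 \cdot 8}} = \frac{1}{641009 + \frac{-185 - 144}{31 + 24}} = \frac{1}{641009 + \frac{-185 - 144}{55}} = \frac{1}{641009 + \frac{1}{55} \left(-329\right)} = \frac{1}{641009 - \frac{329}{55}} = \frac{1}{\frac{35255166}{55}} = \frac{55}{35255166}$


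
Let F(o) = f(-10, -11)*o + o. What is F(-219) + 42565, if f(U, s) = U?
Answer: 44536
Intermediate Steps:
F(o) = -9*o (F(o) = -10*o + o = -9*o)
F(-219) + 42565 = -9*(-219) + 42565 = 1971 + 42565 = 44536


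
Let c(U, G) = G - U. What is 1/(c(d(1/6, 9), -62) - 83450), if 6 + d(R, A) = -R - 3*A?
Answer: -6/500873 ≈ -1.1979e-5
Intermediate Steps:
d(R, A) = -6 - R - 3*A (d(R, A) = -6 + (-R - 3*A) = -6 - R - 3*A)
1/(c(d(1/6, 9), -62) - 83450) = 1/((-62 - (-6 - 1/6 - 3*9)) - 83450) = 1/((-62 - (-6 - 1*⅙ - 27)) - 83450) = 1/((-62 - (-6 - ⅙ - 27)) - 83450) = 1/((-62 - 1*(-199/6)) - 83450) = 1/((-62 + 199/6) - 83450) = 1/(-173/6 - 83450) = 1/(-500873/6) = -6/500873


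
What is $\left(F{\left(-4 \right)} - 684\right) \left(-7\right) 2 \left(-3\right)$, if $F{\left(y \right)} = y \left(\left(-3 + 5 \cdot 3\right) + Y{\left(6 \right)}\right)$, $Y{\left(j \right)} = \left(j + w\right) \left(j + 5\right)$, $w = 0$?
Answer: $-41832$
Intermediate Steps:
$Y{\left(j \right)} = j \left(5 + j\right)$ ($Y{\left(j \right)} = \left(j + 0\right) \left(j + 5\right) = j \left(5 + j\right)$)
$F{\left(y \right)} = 78 y$ ($F{\left(y \right)} = y \left(\left(-3 + 5 \cdot 3\right) + 6 \left(5 + 6\right)\right) = y \left(\left(-3 + 15\right) + 6 \cdot 11\right) = y \left(12 + 66\right) = y 78 = 78 y$)
$\left(F{\left(-4 \right)} - 684\right) \left(-7\right) 2 \left(-3\right) = \left(78 \left(-4\right) - 684\right) \left(-7\right) 2 \left(-3\right) = \left(-312 - 684\right) \left(\left(-14\right) \left(-3\right)\right) = \left(-996\right) 42 = -41832$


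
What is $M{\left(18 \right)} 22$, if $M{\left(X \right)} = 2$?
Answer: $44$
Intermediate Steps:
$M{\left(18 \right)} 22 = 2 \cdot 22 = 44$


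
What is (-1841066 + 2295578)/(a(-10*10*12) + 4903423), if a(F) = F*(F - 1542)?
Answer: 454512/8193823 ≈ 0.055470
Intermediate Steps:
a(F) = F*(-1542 + F)
(-1841066 + 2295578)/(a(-10*10*12) + 4903423) = (-1841066 + 2295578)/((-10*10*12)*(-1542 - 10*10*12) + 4903423) = 454512/((-100*12)*(-1542 - 100*12) + 4903423) = 454512/(-1200*(-1542 - 1200) + 4903423) = 454512/(-1200*(-2742) + 4903423) = 454512/(3290400 + 4903423) = 454512/8193823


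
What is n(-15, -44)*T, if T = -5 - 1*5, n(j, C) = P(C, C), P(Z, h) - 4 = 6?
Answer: -100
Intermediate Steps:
P(Z, h) = 10 (P(Z, h) = 4 + 6 = 10)
n(j, C) = 10
T = -10 (T = -5 - 5 = -10)
n(-15, -44)*T = 10*(-10) = -100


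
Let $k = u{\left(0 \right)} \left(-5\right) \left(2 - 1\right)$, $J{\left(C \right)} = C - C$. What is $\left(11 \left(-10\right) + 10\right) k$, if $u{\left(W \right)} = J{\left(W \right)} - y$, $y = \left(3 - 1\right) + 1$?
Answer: $-1500$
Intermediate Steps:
$y = 3$ ($y = 2 + 1 = 3$)
$J{\left(C \right)} = 0$
$u{\left(W \right)} = -3$ ($u{\left(W \right)} = 0 - 3 = -3$)
$k = 15$ ($k = \left(-3\right) \left(-5\right) \left(2 - 1\right) = 15 \cdot 1 = 15$)
$\left(11 \left(-10\right) + 10\right) k = \left(11 \left(-10\right) + 10\right) 15 = \left(-110 + 10\right) 15 = \left(-100\right) 15 = -1500$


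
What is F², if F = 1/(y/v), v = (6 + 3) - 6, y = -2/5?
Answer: 225/4 ≈ 56.250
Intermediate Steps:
y = -⅖ (y = -2*⅕ = -⅖ ≈ -0.40000)
v = 3 (v = 9 - 6 = 3)
F = -15/2 (F = 1/(-⅖/3) = 1/(-⅖*⅓) = 1/(-2/15) = -15/2 ≈ -7.5000)
F² = (-15/2)² = 225/4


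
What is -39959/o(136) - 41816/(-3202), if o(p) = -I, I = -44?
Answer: -63054407/70444 ≈ -895.10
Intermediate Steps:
o(p) = 44 (o(p) = -1*(-44) = 44)
-39959/o(136) - 41816/(-3202) = -39959/44 - 41816/(-3202) = -39959*1/44 - 41816*(-1/3202) = -39959/44 + 20908/1601 = -63054407/70444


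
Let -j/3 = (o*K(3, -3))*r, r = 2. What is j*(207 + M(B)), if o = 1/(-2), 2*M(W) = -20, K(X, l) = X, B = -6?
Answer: 1773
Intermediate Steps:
M(W) = -10 (M(W) = (½)*(-20) = -10)
o = -½ (o = 1*(-½) = -½ ≈ -0.50000)
j = 9 (j = -3*(-½*3)*2 = -(-9)*2/2 = -3*(-3) = 9)
j*(207 + M(B)) = 9*(207 - 10) = 9*197 = 1773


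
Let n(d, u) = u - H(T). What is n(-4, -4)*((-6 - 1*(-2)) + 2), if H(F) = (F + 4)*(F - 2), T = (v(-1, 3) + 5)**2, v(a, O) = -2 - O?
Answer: -8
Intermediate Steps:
T = 0 (T = ((-2 - 1*3) + 5)**2 = ((-2 - 3) + 5)**2 = (-5 + 5)**2 = 0**2 = 0)
H(F) = (-2 + F)*(4 + F) (H(F) = (4 + F)*(-2 + F) = (-2 + F)*(4 + F))
n(d, u) = 8 + u (n(d, u) = u - (-8 + 0**2 + 2*0) = u - (-8 + 0 + 0) = u - 1*(-8) = u + 8 = 8 + u)
n(-4, -4)*((-6 - 1*(-2)) + 2) = (8 - 4)*((-6 - 1*(-2)) + 2) = 4*((-6 + 2) + 2) = 4*(-4 + 2) = 4*(-2) = -8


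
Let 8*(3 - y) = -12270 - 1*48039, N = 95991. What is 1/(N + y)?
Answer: 8/828261 ≈ 9.6588e-6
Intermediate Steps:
y = 60333/8 (y = 3 - (-12270 - 1*48039)/8 = 3 - (-12270 - 48039)/8 = 3 - ⅛*(-60309) = 3 + 60309/8 = 60333/8 ≈ 7541.6)
1/(N + y) = 1/(95991 + 60333/8) = 1/(828261/8) = 8/828261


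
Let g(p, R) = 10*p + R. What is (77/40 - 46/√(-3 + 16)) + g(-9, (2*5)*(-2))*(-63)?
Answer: 277277/40 - 46*√13/13 ≈ 6919.2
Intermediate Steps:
g(p, R) = R + 10*p
(77/40 - 46/√(-3 + 16)) + g(-9, (2*5)*(-2))*(-63) = (77/40 - 46/√(-3 + 16)) + ((2*5)*(-2) + 10*(-9))*(-63) = (77*(1/40) - 46*√13/13) + (10*(-2) - 90)*(-63) = (77/40 - 46*√13/13) + (-20 - 90)*(-63) = (77/40 - 46*√13/13) - 110*(-63) = (77/40 - 46*√13/13) + 6930 = 277277/40 - 46*√13/13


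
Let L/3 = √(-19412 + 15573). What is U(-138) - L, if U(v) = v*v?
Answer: 19044 - 3*I*√3839 ≈ 19044.0 - 185.88*I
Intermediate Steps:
U(v) = v²
L = 3*I*√3839 (L = 3*√(-19412 + 15573) = 3*√(-3839) = 3*(I*√3839) = 3*I*√3839 ≈ 185.88*I)
U(-138) - L = (-138)² - 3*I*√3839 = 19044 - 3*I*√3839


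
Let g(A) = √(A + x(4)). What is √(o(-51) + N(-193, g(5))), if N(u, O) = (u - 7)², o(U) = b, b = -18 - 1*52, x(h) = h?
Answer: 11*√330 ≈ 199.82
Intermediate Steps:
b = -70 (b = -18 - 52 = -70)
o(U) = -70
g(A) = √(4 + A) (g(A) = √(A + 4) = √(4 + A))
N(u, O) = (-7 + u)²
√(o(-51) + N(-193, g(5))) = √(-70 + (-7 - 193)²) = √(-70 + (-200)²) = √(-70 + 40000) = √39930 = 11*√330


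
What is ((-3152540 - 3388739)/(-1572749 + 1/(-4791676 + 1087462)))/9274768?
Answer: 12115148624853/27016466440462705208 ≈ 4.4844e-7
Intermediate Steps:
((-3152540 - 3388739)/(-1572749 + 1/(-4791676 + 1087462)))/9274768 = -6541279/(-1572749 + 1/(-3704214))*(1/9274768) = -6541279/(-1572749 - 1/3704214)*(1/9274768) = -6541279/(-5825798864287/3704214)*(1/9274768) = -6541279*(-3704214/5825798864287)*(1/9274768) = (24230297249706/5825798864287)*(1/9274768) = 12115148624853/27016466440462705208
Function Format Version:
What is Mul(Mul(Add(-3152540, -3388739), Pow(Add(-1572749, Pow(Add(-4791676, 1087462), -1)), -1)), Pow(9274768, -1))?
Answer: Rational(12115148624853, 27016466440462705208) ≈ 4.4844e-7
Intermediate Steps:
Mul(Mul(Add(-3152540, -3388739), Pow(Add(-1572749, Pow(Add(-4791676, 1087462), -1)), -1)), Pow(9274768, -1)) = Mul(Mul(-6541279, Pow(Add(-1572749, Pow(-3704214, -1)), -1)), Rational(1, 9274768)) = Mul(Mul(-6541279, Pow(Add(-1572749, Rational(-1, 3704214)), -1)), Rational(1, 9274768)) = Mul(Mul(-6541279, Pow(Rational(-5825798864287, 3704214), -1)), Rational(1, 9274768)) = Mul(Mul(-6541279, Rational(-3704214, 5825798864287)), Rational(1, 9274768)) = Mul(Rational(24230297249706, 5825798864287), Rational(1, 9274768)) = Rational(12115148624853, 27016466440462705208)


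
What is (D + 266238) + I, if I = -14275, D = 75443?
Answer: 327406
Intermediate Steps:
(D + 266238) + I = (75443 + 266238) - 14275 = 341681 - 14275 = 327406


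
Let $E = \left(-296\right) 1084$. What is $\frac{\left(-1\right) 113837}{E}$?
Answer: $\frac{113837}{320864} \approx 0.35478$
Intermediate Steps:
$E = -320864$
$\frac{\left(-1\right) 113837}{E} = \frac{\left(-1\right) 113837}{-320864} = \left(-113837\right) \left(- \frac{1}{320864}\right) = \frac{113837}{320864}$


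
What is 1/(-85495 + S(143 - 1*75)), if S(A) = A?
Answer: -1/85427 ≈ -1.1706e-5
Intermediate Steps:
1/(-85495 + S(143 - 1*75)) = 1/(-85495 + (143 - 1*75)) = 1/(-85495 + (143 - 75)) = 1/(-85495 + 68) = 1/(-85427) = -1/85427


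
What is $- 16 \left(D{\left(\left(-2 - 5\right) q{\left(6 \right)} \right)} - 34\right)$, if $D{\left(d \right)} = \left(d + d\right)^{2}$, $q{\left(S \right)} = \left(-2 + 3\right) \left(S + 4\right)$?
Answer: $-313056$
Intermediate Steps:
$q{\left(S \right)} = 4 + S$ ($q{\left(S \right)} = 1 \left(4 + S\right) = 4 + S$)
$D{\left(d \right)} = 4 d^{2}$ ($D{\left(d \right)} = \left(2 d\right)^{2} = 4 d^{2}$)
$- 16 \left(D{\left(\left(-2 - 5\right) q{\left(6 \right)} \right)} - 34\right) = - 16 \left(4 \left(\left(-2 - 5\right) \left(4 + 6\right)\right)^{2} - 34\right) = - 16 \left(4 \left(\left(-7\right) 10\right)^{2} - 34\right) = - 16 \left(4 \left(-70\right)^{2} - 34\right) = - 16 \left(4 \cdot 4900 - 34\right) = - 16 \left(19600 - 34\right) = \left(-16\right) 19566 = -313056$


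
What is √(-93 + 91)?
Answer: I*√2 ≈ 1.4142*I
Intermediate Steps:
√(-93 + 91) = √(-2) = I*√2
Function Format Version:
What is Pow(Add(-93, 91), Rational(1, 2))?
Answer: Mul(I, Pow(2, Rational(1, 2))) ≈ Mul(1.4142, I)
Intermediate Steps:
Pow(Add(-93, 91), Rational(1, 2)) = Pow(-2, Rational(1, 2)) = Mul(I, Pow(2, Rational(1, 2)))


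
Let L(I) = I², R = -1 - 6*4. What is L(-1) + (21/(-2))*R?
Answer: 527/2 ≈ 263.50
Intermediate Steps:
R = -25 (R = -1 - 24 = -25)
L(-1) + (21/(-2))*R = (-1)² + (21/(-2))*(-25) = 1 + (21*(-½))*(-25) = 1 - 21/2*(-25) = 1 + 525/2 = 527/2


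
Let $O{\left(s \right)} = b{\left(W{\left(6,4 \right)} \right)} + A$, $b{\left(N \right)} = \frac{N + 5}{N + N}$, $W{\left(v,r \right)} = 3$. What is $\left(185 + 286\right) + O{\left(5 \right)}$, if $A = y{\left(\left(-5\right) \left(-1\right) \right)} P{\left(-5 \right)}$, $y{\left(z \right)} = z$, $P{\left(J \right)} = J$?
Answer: $\frac{1342}{3} \approx 447.33$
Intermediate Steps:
$A = -25$ ($A = \left(-5\right) \left(-1\right) \left(-5\right) = 5 \left(-5\right) = -25$)
$b{\left(N \right)} = \frac{5 + N}{2 N}$
$O{\left(s \right)} = - \frac{71}{3}$ ($O{\left(s \right)} = \frac{5 + 3}{2 \cdot 3} - 25 = \frac{1}{2} \cdot \frac{1}{3} \cdot 8 - 25 = \frac{4}{3} - 25 = - \frac{71}{3}$)
$\left(185 + 286\right) + O{\left(5 \right)} = \left(185 + 286\right) - \frac{71}{3} = 471 - \frac{71}{3} = \frac{1342}{3}$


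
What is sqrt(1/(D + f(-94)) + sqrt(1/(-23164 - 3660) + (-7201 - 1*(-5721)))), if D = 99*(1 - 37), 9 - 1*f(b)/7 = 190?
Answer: sqrt(-217252176316 + 78254195033*I*sqrt(266224987826))/32396686 ≈ 4.3858 + 4.3858*I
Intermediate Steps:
f(b) = -1267 (f(b) = 63 - 7*190 = 63 - 1330 = -1267)
D = -3564 (D = 99*(-36) = -3564)
sqrt(1/(D + f(-94)) + sqrt(1/(-23164 - 3660) + (-7201 - 1*(-5721)))) = sqrt(1/(-3564 - 1267) + sqrt(1/(-23164 - 3660) + (-7201 - 1*(-5721)))) = sqrt(1/(-4831) + sqrt(1/(-26824) + (-7201 + 5721))) = sqrt(-1/4831 + sqrt(-1/26824 - 1480)) = sqrt(-1/4831 + sqrt(-39699521/26824)) = sqrt(-1/4831 + I*sqrt(266224987826)/13412)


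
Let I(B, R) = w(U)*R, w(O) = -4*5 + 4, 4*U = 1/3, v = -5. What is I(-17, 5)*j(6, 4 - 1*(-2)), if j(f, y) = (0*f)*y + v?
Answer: 400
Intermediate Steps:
j(f, y) = -5 (j(f, y) = (0*f)*y - 5 = 0*y - 5 = 0 - 5 = -5)
U = 1/12 (U = (1/4)/3 = (1/4)*(1/3) = 1/12 ≈ 0.083333)
w(O) = -16 (w(O) = -20 + 4 = -16)
I(B, R) = -16*R
I(-17, 5)*j(6, 4 - 1*(-2)) = -16*5*(-5) = -80*(-5) = 400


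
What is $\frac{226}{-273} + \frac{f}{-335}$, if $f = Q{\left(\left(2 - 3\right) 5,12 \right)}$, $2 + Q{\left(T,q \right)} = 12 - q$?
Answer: $- \frac{75164}{91455} \approx -0.82187$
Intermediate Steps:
$Q{\left(T,q \right)} = 10 - q$ ($Q{\left(T,q \right)} = -2 - \left(-12 + q\right) = 10 - q$)
$f = -2$ ($f = 10 - 12 = -2$)
$\frac{226}{-273} + \frac{f}{-335} = \frac{226}{-273} - \frac{2}{-335} = 226 \left(- \frac{1}{273}\right) - - \frac{2}{335} = - \frac{226}{273} + \frac{2}{335} = - \frac{75164}{91455}$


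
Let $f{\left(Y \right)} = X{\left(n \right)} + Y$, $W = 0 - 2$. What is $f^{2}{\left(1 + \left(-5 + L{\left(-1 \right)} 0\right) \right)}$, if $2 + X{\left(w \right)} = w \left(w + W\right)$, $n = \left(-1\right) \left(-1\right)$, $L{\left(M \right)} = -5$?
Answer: $49$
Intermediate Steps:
$n = 1$
$W = -2$
$X{\left(w \right)} = -2 + w \left(-2 + w\right)$ ($X{\left(w \right)} = -2 + w \left(w - 2\right) = -2 + w \left(-2 + w\right)$)
$f{\left(Y \right)} = -3 + Y$ ($f{\left(Y \right)} = \left(-2 + 1^{2} - 2\right) + Y = \left(-2 + 1 - 2\right) + Y = -3 + Y$)
$f^{2}{\left(1 + \left(-5 + L{\left(-1 \right)} 0\right) \right)} = \left(-3 + \left(1 - 5\right)\right)^{2} = \left(-3 - 4\right)^{2} = \left(-7\right)^{2} = 49$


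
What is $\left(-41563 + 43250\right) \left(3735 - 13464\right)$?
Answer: $-16412823$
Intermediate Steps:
$\left(-41563 + 43250\right) \left(3735 - 13464\right) = 1687 \left(3735 - 13464\right) = 1687 \left(-9729\right) = -16412823$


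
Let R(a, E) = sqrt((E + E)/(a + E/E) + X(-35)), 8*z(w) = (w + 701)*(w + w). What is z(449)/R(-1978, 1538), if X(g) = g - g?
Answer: -258175*I*sqrt(1520313)/3076 ≈ -1.0349e+5*I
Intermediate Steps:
z(w) = w*(701 + w)/4 (z(w) = ((w + 701)*(w + w))/8 = ((701 + w)*(2*w))/8 = (2*w*(701 + w))/8 = w*(701 + w)/4)
X(g) = 0
R(a, E) = sqrt(2)*sqrt(E/(1 + a)) (R(a, E) = sqrt((E + E)/(a + E/E) + 0) = sqrt((2*E)/(a + 1) + 0) = sqrt((2*E)/(1 + a) + 0) = sqrt(2*E/(1 + a) + 0) = sqrt(2*E/(1 + a)) = sqrt(2)*sqrt(E/(1 + a)))
z(449)/R(-1978, 1538) = ((1/4)*449*(701 + 449))/((sqrt(2)*sqrt(1538/(1 - 1978)))) = ((1/4)*449*1150)/((sqrt(2)*sqrt(1538/(-1977)))) = 258175/(2*((sqrt(2)*sqrt(1538*(-1/1977))))) = 258175/(2*((sqrt(2)*sqrt(-1538/1977)))) = 258175/(2*((sqrt(2)*(I*sqrt(3040626)/1977)))) = 258175/(2*((2*I*sqrt(1520313)/1977))) = 258175*(-I*sqrt(1520313)/1538)/2 = -258175*I*sqrt(1520313)/3076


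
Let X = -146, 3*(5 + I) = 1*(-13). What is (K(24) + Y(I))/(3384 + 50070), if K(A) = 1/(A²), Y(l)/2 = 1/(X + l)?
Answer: -1495/7173954432 ≈ -2.0839e-7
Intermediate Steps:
I = -28/3 (I = -5 + (1*(-13))/3 = -5 + (⅓)*(-13) = -5 - 13/3 = -28/3 ≈ -9.3333)
Y(l) = 2/(-146 + l)
K(A) = A⁻²
(K(24) + Y(I))/(3384 + 50070) = (24⁻² + 2/(-146 - 28/3))/(3384 + 50070) = (1/576 + 2/(-466/3))/53454 = (1/576 + 2*(-3/466))*(1/53454) = (1/576 - 3/233)*(1/53454) = -1495/134208*1/53454 = -1495/7173954432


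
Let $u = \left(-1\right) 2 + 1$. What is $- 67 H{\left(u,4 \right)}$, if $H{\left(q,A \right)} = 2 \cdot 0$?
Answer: $0$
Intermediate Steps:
$u = -1$ ($u = -2 + 1 = -1$)
$H{\left(q,A \right)} = 0$
$- 67 H{\left(u,4 \right)} = \left(-67\right) 0 = 0$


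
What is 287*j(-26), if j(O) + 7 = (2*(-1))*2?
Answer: -3157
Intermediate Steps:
j(O) = -11 (j(O) = -7 + (2*(-1))*2 = -7 - 2*2 = -7 - 4 = -11)
287*j(-26) = 287*(-11) = -3157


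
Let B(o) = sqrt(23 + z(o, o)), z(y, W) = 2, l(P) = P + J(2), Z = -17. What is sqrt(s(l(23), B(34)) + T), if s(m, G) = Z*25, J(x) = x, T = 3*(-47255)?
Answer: I*sqrt(142190) ≈ 377.08*I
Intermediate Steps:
T = -141765
l(P) = 2 + P (l(P) = P + 2 = 2 + P)
B(o) = 5 (B(o) = sqrt(23 + 2) = sqrt(25) = 5)
s(m, G) = -425 (s(m, G) = -17*25 = -425)
sqrt(s(l(23), B(34)) + T) = sqrt(-425 - 141765) = sqrt(-142190) = I*sqrt(142190)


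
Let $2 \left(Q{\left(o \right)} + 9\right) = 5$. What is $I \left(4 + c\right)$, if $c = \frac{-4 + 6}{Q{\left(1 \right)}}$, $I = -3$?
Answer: $- \frac{144}{13} \approx -11.077$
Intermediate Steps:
$Q{\left(o \right)} = - \frac{13}{2}$ ($Q{\left(o \right)} = -9 + \frac{1}{2} \cdot 5 = -9 + \frac{5}{2} = - \frac{13}{2}$)
$c = - \frac{4}{13}$ ($c = \frac{-4 + 6}{- \frac{13}{2}} = 2 \left(- \frac{2}{13}\right) = - \frac{4}{13} \approx -0.30769$)
$I \left(4 + c\right) = - 3 \left(4 - \frac{4}{13}\right) = \left(-3\right) \frac{48}{13} = - \frac{144}{13}$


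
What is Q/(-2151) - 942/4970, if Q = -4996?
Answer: 11401939/5345235 ≈ 2.1331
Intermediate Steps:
Q/(-2151) - 942/4970 = -4996/(-2151) - 942/4970 = -4996*(-1/2151) - 942*1/4970 = 4996/2151 - 471/2485 = 11401939/5345235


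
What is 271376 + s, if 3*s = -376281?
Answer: 145949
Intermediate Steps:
s = -125427 (s = (1/3)*(-376281) = -125427)
271376 + s = 271376 - 125427 = 145949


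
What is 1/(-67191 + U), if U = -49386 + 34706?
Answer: -1/81871 ≈ -1.2214e-5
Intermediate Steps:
U = -14680
1/(-67191 + U) = 1/(-67191 - 14680) = 1/(-81871) = -1/81871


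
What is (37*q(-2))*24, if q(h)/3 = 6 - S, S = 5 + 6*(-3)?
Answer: 50616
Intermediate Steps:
S = -13 (S = 5 - 18 = -13)
q(h) = 57 (q(h) = 3*(6 - 1*(-13)) = 3*(6 + 13) = 3*19 = 57)
(37*q(-2))*24 = (37*57)*24 = 2109*24 = 50616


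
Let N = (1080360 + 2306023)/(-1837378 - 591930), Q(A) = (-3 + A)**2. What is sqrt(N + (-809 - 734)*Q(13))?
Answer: I*sqrt(4645997148163409)/173522 ≈ 392.81*I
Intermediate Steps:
N = -483769/347044 (N = 3386383/(-2429308) = 3386383*(-1/2429308) = -483769/347044 ≈ -1.3940)
sqrt(N + (-809 - 734)*Q(13)) = sqrt(-483769/347044 + (-809 - 734)*(-3 + 13)**2) = sqrt(-483769/347044 - 1543*10**2) = sqrt(-483769/347044 - 1543*100) = sqrt(-483769/347044 - 154300) = sqrt(-53549372969/347044) = I*sqrt(4645997148163409)/173522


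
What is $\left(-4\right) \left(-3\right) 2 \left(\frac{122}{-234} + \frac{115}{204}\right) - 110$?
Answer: $- \frac{72256}{663} \approx -108.98$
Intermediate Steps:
$\left(-4\right) \left(-3\right) 2 \left(\frac{122}{-234} + \frac{115}{204}\right) - 110 = 12 \cdot 2 \left(122 \left(- \frac{1}{234}\right) + 115 \cdot \frac{1}{204}\right) - 110 = 24 \left(- \frac{61}{117} + \frac{115}{204}\right) - 110 = 24 \cdot \frac{337}{7956} - 110 = \frac{674}{663} - 110 = - \frac{72256}{663}$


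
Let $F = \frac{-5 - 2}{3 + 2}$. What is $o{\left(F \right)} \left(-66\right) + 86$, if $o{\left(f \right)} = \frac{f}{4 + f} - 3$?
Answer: $\frac{4154}{13} \approx 319.54$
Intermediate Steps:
$F = - \frac{7}{5} \approx -1.4$
$o{\left(f \right)} = -3 + \frac{f}{4 + f}$
$o{\left(F \right)} \left(-66\right) + 86 = \frac{2 \left(-6 - - \frac{7}{5}\right)}{4 - \frac{7}{5}} \left(-66\right) + 86 = \frac{2 \left(-6 + \frac{7}{5}\right)}{\frac{13}{5}} \left(-66\right) + 86 = 2 \cdot \frac{5}{13} \left(- \frac{23}{5}\right) \left(-66\right) + 86 = \left(- \frac{46}{13}\right) \left(-66\right) + 86 = \frac{3036}{13} + 86 = \frac{4154}{13}$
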